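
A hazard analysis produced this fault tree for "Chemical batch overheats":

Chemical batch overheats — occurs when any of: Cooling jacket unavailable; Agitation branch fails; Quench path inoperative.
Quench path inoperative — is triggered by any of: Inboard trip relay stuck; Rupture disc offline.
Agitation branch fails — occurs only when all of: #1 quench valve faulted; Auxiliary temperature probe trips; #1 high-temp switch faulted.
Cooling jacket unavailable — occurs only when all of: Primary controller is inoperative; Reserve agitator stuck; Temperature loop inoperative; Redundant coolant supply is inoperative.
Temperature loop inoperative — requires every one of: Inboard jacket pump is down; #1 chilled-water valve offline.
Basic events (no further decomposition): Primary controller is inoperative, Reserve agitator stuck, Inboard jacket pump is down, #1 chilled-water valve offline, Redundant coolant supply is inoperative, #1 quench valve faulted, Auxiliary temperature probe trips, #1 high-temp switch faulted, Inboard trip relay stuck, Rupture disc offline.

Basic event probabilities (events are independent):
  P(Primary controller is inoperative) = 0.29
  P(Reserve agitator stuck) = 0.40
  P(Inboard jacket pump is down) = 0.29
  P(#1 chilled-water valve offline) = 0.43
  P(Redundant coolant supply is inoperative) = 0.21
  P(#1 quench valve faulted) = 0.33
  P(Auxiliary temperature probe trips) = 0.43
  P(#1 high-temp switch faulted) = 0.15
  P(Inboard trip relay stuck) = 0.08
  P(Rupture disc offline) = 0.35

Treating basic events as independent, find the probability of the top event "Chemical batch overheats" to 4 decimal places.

P(Temperature loop inoperative) [AND] = 0.29 × 0.43 = 0.124700
P(Cooling jacket unavailable) [AND] = 0.29 × 0.40 × 0.124700 × 0.21 = 0.003038
P(Agitation branch fails) [AND] = 0.33 × 0.43 × 0.15 = 0.021285
P(Quench path inoperative) [OR] = 1 − (1−0.08) × (1−0.35) = 0.402000
P(Chemical batch overheats) [OR] = 1 − (1−0.003038) × (1−0.021285) × (1−0.402000) = 0.416506
Rounded to 4 decimal places: P(Chemical batch overheats) ≈ 0.4165.

0.4165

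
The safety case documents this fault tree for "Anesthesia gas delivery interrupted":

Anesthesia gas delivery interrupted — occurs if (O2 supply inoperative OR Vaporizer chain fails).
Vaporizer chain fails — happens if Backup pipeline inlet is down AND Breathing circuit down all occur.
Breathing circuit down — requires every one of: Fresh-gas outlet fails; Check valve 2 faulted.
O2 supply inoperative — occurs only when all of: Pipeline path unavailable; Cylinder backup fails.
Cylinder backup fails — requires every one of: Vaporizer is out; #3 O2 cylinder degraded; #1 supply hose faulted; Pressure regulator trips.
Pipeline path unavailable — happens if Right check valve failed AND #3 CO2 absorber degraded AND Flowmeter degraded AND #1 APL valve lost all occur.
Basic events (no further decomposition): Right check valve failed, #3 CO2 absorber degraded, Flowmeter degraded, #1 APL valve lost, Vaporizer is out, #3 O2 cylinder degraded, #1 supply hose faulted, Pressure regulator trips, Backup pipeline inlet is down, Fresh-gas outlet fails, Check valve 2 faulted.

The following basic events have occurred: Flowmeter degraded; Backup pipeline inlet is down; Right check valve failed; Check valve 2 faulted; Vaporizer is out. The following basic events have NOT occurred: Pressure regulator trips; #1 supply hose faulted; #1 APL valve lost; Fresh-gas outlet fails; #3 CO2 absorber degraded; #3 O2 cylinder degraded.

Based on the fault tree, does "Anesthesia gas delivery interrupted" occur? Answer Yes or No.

Pipeline path unavailable [AND]: Right check valve failed=occurs, #3 CO2 absorber degraded=not, Flowmeter degraded=occurs, #1 APL valve lost=not → not all inputs occur → does not occur.
Cylinder backup fails [AND]: Vaporizer is out=occurs, #3 O2 cylinder degraded=not, #1 supply hose faulted=not, Pressure regulator trips=not → not all inputs occur → does not occur.
O2 supply inoperative [AND]: Pipeline path unavailable=not, Cylinder backup fails=not → not all inputs occur → does not occur.
Breathing circuit down [AND]: Fresh-gas outlet fails=not, Check valve 2 faulted=occurs → not all inputs occur → does not occur.
Vaporizer chain fails [AND]: Backup pipeline inlet is down=occurs, Breathing circuit down=not → not all inputs occur → does not occur.
Anesthesia gas delivery interrupted [OR]: O2 supply inoperative=not, Vaporizer chain fails=not → no input occurs → does not occur.

No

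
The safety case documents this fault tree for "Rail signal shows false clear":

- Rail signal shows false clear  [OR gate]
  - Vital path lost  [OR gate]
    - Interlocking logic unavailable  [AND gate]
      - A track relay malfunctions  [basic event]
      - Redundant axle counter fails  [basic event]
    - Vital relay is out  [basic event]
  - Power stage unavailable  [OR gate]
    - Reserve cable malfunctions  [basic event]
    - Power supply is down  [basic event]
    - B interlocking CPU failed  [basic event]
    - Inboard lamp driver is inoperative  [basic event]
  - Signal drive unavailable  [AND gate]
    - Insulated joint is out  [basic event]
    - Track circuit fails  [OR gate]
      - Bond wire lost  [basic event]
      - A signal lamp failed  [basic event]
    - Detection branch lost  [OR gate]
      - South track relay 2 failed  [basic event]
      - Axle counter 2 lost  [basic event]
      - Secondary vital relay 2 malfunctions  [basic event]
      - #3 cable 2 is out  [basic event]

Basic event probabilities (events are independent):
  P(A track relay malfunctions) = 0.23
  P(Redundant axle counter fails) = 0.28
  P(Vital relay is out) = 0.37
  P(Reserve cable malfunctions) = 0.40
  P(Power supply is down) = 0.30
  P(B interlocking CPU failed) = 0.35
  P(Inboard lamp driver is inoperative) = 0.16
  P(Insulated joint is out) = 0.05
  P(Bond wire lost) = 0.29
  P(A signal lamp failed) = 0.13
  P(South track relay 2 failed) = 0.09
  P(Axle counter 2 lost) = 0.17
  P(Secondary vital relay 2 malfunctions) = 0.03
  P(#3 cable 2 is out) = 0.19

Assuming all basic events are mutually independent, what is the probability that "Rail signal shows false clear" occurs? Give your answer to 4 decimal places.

P(Interlocking logic unavailable) [AND] = 0.23 × 0.28 = 0.064400
P(Vital path lost) [OR] = 1 − (1−0.064400) × (1−0.37) = 0.410572
P(Power stage unavailable) [OR] = 1 − (1−0.40) × (1−0.30) × (1−0.35) × (1−0.16) = 0.770680
P(Track circuit fails) [OR] = 1 − (1−0.29) × (1−0.13) = 0.382300
P(Detection branch lost) [OR] = 1 − (1−0.09) × (1−0.17) × (1−0.03) × (1−0.19) = 0.406561
P(Signal drive unavailable) [AND] = 0.05 × 0.382300 × 0.406561 = 0.007771
P(Rail signal shows false clear) [OR] = 1 − (1−0.410572) × (1−0.770680) × (1−0.007771) = 0.865883
Rounded to 4 decimal places: P(Rail signal shows false clear) ≈ 0.8659.

0.8659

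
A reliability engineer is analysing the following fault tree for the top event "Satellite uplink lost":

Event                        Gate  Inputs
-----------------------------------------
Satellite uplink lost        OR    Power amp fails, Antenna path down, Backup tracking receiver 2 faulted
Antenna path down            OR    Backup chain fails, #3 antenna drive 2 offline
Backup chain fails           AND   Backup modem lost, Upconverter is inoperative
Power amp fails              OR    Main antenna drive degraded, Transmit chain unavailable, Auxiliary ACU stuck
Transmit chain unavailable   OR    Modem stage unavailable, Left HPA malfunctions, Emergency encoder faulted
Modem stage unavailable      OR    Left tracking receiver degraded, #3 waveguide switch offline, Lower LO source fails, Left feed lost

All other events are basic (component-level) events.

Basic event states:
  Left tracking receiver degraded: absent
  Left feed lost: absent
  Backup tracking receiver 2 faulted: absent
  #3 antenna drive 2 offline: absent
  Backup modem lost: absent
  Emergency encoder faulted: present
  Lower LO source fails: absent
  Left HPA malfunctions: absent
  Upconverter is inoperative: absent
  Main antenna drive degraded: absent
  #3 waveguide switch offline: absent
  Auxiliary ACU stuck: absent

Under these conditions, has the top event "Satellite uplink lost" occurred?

Modem stage unavailable [OR]: Left tracking receiver degraded=not, #3 waveguide switch offline=not, Lower LO source fails=not, Left feed lost=not → no input occurs → does not occur.
Transmit chain unavailable [OR]: Modem stage unavailable=not, Left HPA malfunctions=not, Emergency encoder faulted=occurs → at least one input occurs → occurs.
Power amp fails [OR]: Main antenna drive degraded=not, Transmit chain unavailable=occurs, Auxiliary ACU stuck=not → at least one input occurs → occurs.
Backup chain fails [AND]: Backup modem lost=not, Upconverter is inoperative=not → not all inputs occur → does not occur.
Antenna path down [OR]: Backup chain fails=not, #3 antenna drive 2 offline=not → no input occurs → does not occur.
Satellite uplink lost [OR]: Power amp fails=occurs, Antenna path down=not, Backup tracking receiver 2 faulted=not → at least one input occurs → occurs.

Yes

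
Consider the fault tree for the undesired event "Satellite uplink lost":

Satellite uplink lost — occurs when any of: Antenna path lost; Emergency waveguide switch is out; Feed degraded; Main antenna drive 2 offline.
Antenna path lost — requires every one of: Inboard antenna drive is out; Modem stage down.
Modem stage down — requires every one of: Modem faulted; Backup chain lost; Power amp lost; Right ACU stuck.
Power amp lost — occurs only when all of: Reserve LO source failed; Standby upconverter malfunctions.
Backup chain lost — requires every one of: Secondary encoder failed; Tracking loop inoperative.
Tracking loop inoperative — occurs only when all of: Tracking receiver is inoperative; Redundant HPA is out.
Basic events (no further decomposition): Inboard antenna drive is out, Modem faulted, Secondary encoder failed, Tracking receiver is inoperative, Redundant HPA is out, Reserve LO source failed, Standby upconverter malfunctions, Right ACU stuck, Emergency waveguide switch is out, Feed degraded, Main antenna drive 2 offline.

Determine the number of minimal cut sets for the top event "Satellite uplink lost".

Tracking loop inoperative [AND]: one cut set from each child combined → 1 × 1 = 1 cut set(s).
Backup chain lost [AND]: one cut set from each child combined → 1 × 1 = 1 cut set(s).
Power amp lost [AND]: one cut set from each child combined → 1 × 1 = 1 cut set(s).
Modem stage down [AND]: one cut set from each child combined → 1 × 1 × 1 × 1 = 1 cut set(s).
Antenna path lost [AND]: one cut set from each child combined → 1 × 1 = 1 cut set(s).
Satellite uplink lost [OR]: union of children's cut sets → 4 cut set(s).
Minimal cut sets: {Inboard antenna drive is out, Modem faulted, Redundant HPA is out, Reserve LO source failed, Right ACU stuck, Secondary encoder failed, Standby upconverter malfunctions, Tracking receiver is inoperative}; {Emergency waveguide switch is out}; {Feed degraded}; {Main antenna drive 2 offline}.

4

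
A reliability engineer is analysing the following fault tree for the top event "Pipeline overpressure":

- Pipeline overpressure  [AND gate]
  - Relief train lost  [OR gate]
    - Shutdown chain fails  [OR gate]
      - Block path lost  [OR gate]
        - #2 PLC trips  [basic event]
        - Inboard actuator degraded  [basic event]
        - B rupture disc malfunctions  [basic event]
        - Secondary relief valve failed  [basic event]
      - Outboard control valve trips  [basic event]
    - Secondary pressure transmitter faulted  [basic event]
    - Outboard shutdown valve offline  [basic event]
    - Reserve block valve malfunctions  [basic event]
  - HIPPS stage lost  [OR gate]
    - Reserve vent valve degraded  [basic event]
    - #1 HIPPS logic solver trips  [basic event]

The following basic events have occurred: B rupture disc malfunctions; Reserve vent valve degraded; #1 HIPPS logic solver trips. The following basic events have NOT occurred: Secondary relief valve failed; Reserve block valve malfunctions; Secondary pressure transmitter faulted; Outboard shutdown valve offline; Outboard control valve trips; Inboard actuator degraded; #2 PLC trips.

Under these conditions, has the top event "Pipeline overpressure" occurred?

Yes

Block path lost [OR]: #2 PLC trips=not, Inboard actuator degraded=not, B rupture disc malfunctions=occurs, Secondary relief valve failed=not → at least one input occurs → occurs.
Shutdown chain fails [OR]: Block path lost=occurs, Outboard control valve trips=not → at least one input occurs → occurs.
Relief train lost [OR]: Shutdown chain fails=occurs, Secondary pressure transmitter faulted=not, Outboard shutdown valve offline=not, Reserve block valve malfunctions=not → at least one input occurs → occurs.
HIPPS stage lost [OR]: Reserve vent valve degraded=occurs, #1 HIPPS logic solver trips=occurs → at least one input occurs → occurs.
Pipeline overpressure [AND]: Relief train lost=occurs, HIPPS stage lost=occurs → all inputs occur → occurs.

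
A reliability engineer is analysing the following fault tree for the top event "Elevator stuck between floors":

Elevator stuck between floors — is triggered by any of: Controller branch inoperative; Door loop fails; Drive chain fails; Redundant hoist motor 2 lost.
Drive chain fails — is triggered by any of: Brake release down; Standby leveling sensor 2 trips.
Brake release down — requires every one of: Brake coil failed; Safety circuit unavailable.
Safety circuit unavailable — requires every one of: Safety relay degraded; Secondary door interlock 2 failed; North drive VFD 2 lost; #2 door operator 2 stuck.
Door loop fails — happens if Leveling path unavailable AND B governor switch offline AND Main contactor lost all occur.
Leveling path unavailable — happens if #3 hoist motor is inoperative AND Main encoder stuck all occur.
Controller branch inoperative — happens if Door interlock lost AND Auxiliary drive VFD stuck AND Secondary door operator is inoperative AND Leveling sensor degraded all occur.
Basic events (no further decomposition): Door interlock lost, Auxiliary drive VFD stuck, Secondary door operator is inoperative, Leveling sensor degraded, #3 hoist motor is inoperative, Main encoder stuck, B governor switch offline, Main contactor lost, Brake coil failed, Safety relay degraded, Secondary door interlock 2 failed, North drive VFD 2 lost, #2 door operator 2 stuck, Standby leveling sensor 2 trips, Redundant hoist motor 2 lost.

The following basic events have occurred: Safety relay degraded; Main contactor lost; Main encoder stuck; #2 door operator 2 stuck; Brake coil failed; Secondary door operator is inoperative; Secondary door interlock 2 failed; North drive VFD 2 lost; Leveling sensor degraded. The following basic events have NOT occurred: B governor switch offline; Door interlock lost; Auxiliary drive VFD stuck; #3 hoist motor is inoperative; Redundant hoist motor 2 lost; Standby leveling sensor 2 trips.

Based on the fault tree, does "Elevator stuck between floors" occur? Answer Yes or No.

Yes

Controller branch inoperative [AND]: Door interlock lost=not, Auxiliary drive VFD stuck=not, Secondary door operator is inoperative=occurs, Leveling sensor degraded=occurs → not all inputs occur → does not occur.
Leveling path unavailable [AND]: #3 hoist motor is inoperative=not, Main encoder stuck=occurs → not all inputs occur → does not occur.
Door loop fails [AND]: Leveling path unavailable=not, B governor switch offline=not, Main contactor lost=occurs → not all inputs occur → does not occur.
Safety circuit unavailable [AND]: Safety relay degraded=occurs, Secondary door interlock 2 failed=occurs, North drive VFD 2 lost=occurs, #2 door operator 2 stuck=occurs → all inputs occur → occurs.
Brake release down [AND]: Brake coil failed=occurs, Safety circuit unavailable=occurs → all inputs occur → occurs.
Drive chain fails [OR]: Brake release down=occurs, Standby leveling sensor 2 trips=not → at least one input occurs → occurs.
Elevator stuck between floors [OR]: Controller branch inoperative=not, Door loop fails=not, Drive chain fails=occurs, Redundant hoist motor 2 lost=not → at least one input occurs → occurs.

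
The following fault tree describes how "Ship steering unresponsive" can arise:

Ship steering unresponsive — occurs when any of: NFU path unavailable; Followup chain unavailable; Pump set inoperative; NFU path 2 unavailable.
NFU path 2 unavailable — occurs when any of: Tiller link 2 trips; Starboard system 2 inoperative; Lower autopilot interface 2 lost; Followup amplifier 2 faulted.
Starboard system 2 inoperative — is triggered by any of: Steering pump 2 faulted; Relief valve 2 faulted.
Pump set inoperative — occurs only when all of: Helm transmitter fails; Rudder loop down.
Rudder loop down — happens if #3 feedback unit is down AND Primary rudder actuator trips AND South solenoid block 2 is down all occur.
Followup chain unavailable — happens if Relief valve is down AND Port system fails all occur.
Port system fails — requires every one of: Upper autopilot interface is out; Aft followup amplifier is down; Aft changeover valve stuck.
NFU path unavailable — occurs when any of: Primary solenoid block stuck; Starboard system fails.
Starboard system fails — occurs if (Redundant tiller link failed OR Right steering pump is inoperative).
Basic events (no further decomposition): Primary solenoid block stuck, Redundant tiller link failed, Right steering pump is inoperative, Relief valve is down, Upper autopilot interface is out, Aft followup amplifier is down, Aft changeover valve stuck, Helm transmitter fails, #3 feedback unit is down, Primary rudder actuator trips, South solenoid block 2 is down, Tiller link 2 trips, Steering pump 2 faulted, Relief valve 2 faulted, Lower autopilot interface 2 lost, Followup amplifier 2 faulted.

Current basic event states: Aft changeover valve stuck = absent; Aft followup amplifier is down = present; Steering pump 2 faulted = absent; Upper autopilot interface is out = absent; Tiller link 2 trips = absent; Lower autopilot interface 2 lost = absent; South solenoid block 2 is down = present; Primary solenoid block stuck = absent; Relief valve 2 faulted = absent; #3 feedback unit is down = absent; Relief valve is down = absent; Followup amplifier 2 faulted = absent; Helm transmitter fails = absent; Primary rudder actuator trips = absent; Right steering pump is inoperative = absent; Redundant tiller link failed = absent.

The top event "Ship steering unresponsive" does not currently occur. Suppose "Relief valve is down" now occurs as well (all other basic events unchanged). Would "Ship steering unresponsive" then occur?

Counterfactual: set "Relief valve is down" to occurred.
Starboard system fails [OR]: Redundant tiller link failed=not, Right steering pump is inoperative=not → no input occurs → does not occur.
NFU path unavailable [OR]: Primary solenoid block stuck=not, Starboard system fails=not → no input occurs → does not occur.
Port system fails [AND]: Upper autopilot interface is out=not, Aft followup amplifier is down=occurs, Aft changeover valve stuck=not → not all inputs occur → does not occur.
Followup chain unavailable [AND]: Relief valve is down=occurs, Port system fails=not → not all inputs occur → does not occur.
Rudder loop down [AND]: #3 feedback unit is down=not, Primary rudder actuator trips=not, South solenoid block 2 is down=occurs → not all inputs occur → does not occur.
Pump set inoperative [AND]: Helm transmitter fails=not, Rudder loop down=not → not all inputs occur → does not occur.
Starboard system 2 inoperative [OR]: Steering pump 2 faulted=not, Relief valve 2 faulted=not → no input occurs → does not occur.
NFU path 2 unavailable [OR]: Tiller link 2 trips=not, Starboard system 2 inoperative=not, Lower autopilot interface 2 lost=not, Followup amplifier 2 faulted=not → no input occurs → does not occur.
Ship steering unresponsive [OR]: NFU path unavailable=not, Followup chain unavailable=not, Pump set inoperative=not, NFU path 2 unavailable=not → no input occurs → does not occur.

No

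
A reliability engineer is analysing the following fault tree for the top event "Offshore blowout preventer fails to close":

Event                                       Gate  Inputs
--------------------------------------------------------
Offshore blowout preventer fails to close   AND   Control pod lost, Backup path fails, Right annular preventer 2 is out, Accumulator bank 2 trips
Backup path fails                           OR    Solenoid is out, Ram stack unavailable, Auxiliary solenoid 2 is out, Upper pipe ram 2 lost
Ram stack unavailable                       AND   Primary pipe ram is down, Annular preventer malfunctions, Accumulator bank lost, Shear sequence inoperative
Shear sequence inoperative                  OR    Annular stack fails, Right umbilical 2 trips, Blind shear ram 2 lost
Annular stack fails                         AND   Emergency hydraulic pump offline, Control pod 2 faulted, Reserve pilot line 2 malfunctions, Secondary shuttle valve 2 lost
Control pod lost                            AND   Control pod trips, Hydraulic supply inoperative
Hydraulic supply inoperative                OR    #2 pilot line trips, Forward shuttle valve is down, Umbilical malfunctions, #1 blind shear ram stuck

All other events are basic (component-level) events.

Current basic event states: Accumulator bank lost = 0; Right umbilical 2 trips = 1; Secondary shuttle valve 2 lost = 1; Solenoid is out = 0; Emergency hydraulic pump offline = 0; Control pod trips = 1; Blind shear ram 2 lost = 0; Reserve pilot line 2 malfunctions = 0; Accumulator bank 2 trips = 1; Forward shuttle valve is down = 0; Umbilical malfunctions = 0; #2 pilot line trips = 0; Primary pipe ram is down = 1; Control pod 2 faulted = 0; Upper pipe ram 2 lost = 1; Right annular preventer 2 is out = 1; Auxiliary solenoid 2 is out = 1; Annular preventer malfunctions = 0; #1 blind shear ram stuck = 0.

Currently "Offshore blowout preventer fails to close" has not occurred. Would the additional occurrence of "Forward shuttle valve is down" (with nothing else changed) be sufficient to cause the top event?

Yes

Counterfactual: set "Forward shuttle valve is down" to occurred.
Hydraulic supply inoperative [OR]: #2 pilot line trips=not, Forward shuttle valve is down=occurs, Umbilical malfunctions=not, #1 blind shear ram stuck=not → at least one input occurs → occurs.
Control pod lost [AND]: Control pod trips=occurs, Hydraulic supply inoperative=occurs → all inputs occur → occurs.
Annular stack fails [AND]: Emergency hydraulic pump offline=not, Control pod 2 faulted=not, Reserve pilot line 2 malfunctions=not, Secondary shuttle valve 2 lost=occurs → not all inputs occur → does not occur.
Shear sequence inoperative [OR]: Annular stack fails=not, Right umbilical 2 trips=occurs, Blind shear ram 2 lost=not → at least one input occurs → occurs.
Ram stack unavailable [AND]: Primary pipe ram is down=occurs, Annular preventer malfunctions=not, Accumulator bank lost=not, Shear sequence inoperative=occurs → not all inputs occur → does not occur.
Backup path fails [OR]: Solenoid is out=not, Ram stack unavailable=not, Auxiliary solenoid 2 is out=occurs, Upper pipe ram 2 lost=occurs → at least one input occurs → occurs.
Offshore blowout preventer fails to close [AND]: Control pod lost=occurs, Backup path fails=occurs, Right annular preventer 2 is out=occurs, Accumulator bank 2 trips=occurs → all inputs occur → occurs.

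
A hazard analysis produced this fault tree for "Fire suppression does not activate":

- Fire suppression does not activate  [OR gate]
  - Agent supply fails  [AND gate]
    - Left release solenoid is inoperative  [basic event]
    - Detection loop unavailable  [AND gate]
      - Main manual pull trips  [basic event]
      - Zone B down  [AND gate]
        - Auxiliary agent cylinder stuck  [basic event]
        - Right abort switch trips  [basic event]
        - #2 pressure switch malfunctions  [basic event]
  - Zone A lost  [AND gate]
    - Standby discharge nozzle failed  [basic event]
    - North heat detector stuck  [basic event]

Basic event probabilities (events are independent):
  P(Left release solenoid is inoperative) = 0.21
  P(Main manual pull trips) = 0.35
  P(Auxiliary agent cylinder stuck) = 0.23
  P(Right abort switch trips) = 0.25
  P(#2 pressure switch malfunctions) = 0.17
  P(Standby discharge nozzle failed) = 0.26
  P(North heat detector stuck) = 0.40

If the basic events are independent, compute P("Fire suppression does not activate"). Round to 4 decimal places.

P(Zone B down) [AND] = 0.23 × 0.25 × 0.17 = 0.009775
P(Detection loop unavailable) [AND] = 0.35 × 0.009775 = 0.003421
P(Agent supply fails) [AND] = 0.21 × 0.003421 = 0.000718
P(Zone A lost) [AND] = 0.26 × 0.40 = 0.104000
P(Fire suppression does not activate) [OR] = 1 − (1−0.000718) × (1−0.104000) = 0.104643
Rounded to 4 decimal places: P(Fire suppression does not activate) ≈ 0.1046.

0.1046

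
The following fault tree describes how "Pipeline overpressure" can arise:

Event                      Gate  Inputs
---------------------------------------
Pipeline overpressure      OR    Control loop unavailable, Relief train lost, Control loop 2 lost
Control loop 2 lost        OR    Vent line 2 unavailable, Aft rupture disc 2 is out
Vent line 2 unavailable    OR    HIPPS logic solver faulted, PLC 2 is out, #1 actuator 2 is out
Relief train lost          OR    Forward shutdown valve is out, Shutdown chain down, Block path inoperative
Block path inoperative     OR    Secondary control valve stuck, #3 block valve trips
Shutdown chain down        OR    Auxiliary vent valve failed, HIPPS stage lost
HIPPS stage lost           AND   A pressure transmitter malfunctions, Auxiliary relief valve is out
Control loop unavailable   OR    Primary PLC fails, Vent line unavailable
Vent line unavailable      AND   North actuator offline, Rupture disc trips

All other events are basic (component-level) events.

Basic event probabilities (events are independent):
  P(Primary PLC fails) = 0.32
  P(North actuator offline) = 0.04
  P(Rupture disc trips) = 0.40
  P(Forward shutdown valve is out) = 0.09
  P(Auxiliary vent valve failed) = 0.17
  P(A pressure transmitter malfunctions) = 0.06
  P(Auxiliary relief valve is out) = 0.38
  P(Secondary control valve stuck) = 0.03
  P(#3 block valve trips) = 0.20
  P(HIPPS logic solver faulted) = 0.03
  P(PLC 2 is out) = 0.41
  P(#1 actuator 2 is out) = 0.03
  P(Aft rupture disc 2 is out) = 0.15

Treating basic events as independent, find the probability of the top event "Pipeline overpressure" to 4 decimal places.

P(Vent line unavailable) [AND] = 0.04 × 0.40 = 0.016000
P(Control loop unavailable) [OR] = 1 − (1−0.32) × (1−0.016000) = 0.330880
P(HIPPS stage lost) [AND] = 0.06 × 0.38 = 0.022800
P(Shutdown chain down) [OR] = 1 − (1−0.17) × (1−0.022800) = 0.188924
P(Block path inoperative) [OR] = 1 − (1−0.03) × (1−0.20) = 0.224000
P(Relief train lost) [OR] = 1 − (1−0.09) × (1−0.188924) × (1−0.224000) = 0.427251
P(Vent line 2 unavailable) [OR] = 1 − (1−0.03) × (1−0.41) × (1−0.03) = 0.444869
P(Control loop 2 lost) [OR] = 1 − (1−0.444869) × (1−0.15) = 0.528139
P(Pipeline overpressure) [OR] = 1 − (1−0.330880) × (1−0.427251) × (1−0.528139) = 0.819165
Rounded to 4 decimal places: P(Pipeline overpressure) ≈ 0.8192.

0.8192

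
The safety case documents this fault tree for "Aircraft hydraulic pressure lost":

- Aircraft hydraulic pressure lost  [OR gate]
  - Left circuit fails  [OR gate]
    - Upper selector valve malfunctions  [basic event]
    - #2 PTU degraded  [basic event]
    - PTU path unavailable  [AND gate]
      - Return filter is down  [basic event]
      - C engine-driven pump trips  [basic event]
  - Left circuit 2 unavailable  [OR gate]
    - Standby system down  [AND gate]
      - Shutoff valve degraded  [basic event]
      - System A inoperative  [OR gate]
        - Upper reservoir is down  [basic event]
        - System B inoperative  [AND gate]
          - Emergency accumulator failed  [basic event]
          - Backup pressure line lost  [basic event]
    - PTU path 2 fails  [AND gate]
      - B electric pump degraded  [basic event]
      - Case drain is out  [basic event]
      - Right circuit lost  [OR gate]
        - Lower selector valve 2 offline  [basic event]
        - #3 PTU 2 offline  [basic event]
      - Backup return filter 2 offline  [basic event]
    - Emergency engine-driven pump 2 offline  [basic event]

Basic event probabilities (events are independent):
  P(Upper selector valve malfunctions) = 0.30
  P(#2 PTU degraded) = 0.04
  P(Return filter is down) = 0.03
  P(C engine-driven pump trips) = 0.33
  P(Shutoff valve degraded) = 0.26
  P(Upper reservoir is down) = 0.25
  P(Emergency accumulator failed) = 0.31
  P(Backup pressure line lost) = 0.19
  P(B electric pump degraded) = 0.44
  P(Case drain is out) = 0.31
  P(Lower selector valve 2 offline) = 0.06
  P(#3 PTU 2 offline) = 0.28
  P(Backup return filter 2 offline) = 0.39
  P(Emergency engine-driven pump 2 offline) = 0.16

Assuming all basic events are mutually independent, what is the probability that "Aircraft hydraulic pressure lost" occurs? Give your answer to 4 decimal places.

0.4927

P(PTU path unavailable) [AND] = 0.03 × 0.33 = 0.009900
P(Left circuit fails) [OR] = 1 − (1−0.30) × (1−0.04) × (1−0.009900) = 0.334653
P(System B inoperative) [AND] = 0.31 × 0.19 = 0.058900
P(System A inoperative) [OR] = 1 − (1−0.25) × (1−0.058900) = 0.294175
P(Standby system down) [AND] = 0.26 × 0.294175 = 0.076486
P(Right circuit lost) [OR] = 1 − (1−0.06) × (1−0.28) = 0.323200
P(PTU path 2 fails) [AND] = 0.44 × 0.31 × 0.323200 × 0.39 = 0.017193
P(Left circuit 2 unavailable) [OR] = 1 − (1−0.076486) × (1−0.017193) × (1−0.16) = 0.237586
P(Aircraft hydraulic pressure lost) [OR] = 1 − (1−0.334653) × (1−0.237586) = 0.492730
Rounded to 4 decimal places: P(Aircraft hydraulic pressure lost) ≈ 0.4927.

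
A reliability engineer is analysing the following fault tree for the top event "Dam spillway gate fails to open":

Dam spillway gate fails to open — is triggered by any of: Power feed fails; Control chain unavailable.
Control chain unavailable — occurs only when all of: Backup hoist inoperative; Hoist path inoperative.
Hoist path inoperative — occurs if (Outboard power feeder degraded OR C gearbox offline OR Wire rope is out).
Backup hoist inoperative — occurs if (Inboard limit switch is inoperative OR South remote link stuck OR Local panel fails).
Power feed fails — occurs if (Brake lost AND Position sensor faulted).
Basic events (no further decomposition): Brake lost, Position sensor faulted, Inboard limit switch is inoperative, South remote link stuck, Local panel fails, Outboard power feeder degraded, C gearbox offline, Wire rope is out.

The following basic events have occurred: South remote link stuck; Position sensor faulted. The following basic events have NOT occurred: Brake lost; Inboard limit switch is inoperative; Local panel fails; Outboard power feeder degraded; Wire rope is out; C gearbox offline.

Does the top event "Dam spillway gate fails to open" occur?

No

Power feed fails [AND]: Brake lost=not, Position sensor faulted=occurs → not all inputs occur → does not occur.
Backup hoist inoperative [OR]: Inboard limit switch is inoperative=not, South remote link stuck=occurs, Local panel fails=not → at least one input occurs → occurs.
Hoist path inoperative [OR]: Outboard power feeder degraded=not, C gearbox offline=not, Wire rope is out=not → no input occurs → does not occur.
Control chain unavailable [AND]: Backup hoist inoperative=occurs, Hoist path inoperative=not → not all inputs occur → does not occur.
Dam spillway gate fails to open [OR]: Power feed fails=not, Control chain unavailable=not → no input occurs → does not occur.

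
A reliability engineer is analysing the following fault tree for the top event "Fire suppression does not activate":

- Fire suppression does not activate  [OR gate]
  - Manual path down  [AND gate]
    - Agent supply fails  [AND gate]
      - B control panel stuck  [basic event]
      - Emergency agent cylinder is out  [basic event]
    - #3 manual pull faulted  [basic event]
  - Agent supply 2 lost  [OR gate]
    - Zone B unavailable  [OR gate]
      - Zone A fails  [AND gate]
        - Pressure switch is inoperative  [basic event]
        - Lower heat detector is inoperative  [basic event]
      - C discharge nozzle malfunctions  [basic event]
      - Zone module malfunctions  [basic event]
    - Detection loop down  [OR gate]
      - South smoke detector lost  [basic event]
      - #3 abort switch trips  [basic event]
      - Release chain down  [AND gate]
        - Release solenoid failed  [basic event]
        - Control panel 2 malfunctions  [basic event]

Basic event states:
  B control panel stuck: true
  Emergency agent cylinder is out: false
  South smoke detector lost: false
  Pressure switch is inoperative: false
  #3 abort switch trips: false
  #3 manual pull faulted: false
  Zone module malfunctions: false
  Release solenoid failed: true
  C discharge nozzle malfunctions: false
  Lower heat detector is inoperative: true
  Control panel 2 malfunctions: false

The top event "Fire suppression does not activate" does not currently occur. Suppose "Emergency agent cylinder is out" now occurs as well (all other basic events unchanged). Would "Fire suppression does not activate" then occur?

No

Counterfactual: set "Emergency agent cylinder is out" to occurred.
Agent supply fails [AND]: B control panel stuck=occurs, Emergency agent cylinder is out=occurs → all inputs occur → occurs.
Manual path down [AND]: Agent supply fails=occurs, #3 manual pull faulted=not → not all inputs occur → does not occur.
Zone A fails [AND]: Pressure switch is inoperative=not, Lower heat detector is inoperative=occurs → not all inputs occur → does not occur.
Zone B unavailable [OR]: Zone A fails=not, C discharge nozzle malfunctions=not, Zone module malfunctions=not → no input occurs → does not occur.
Release chain down [AND]: Release solenoid failed=occurs, Control panel 2 malfunctions=not → not all inputs occur → does not occur.
Detection loop down [OR]: South smoke detector lost=not, #3 abort switch trips=not, Release chain down=not → no input occurs → does not occur.
Agent supply 2 lost [OR]: Zone B unavailable=not, Detection loop down=not → no input occurs → does not occur.
Fire suppression does not activate [OR]: Manual path down=not, Agent supply 2 lost=not → no input occurs → does not occur.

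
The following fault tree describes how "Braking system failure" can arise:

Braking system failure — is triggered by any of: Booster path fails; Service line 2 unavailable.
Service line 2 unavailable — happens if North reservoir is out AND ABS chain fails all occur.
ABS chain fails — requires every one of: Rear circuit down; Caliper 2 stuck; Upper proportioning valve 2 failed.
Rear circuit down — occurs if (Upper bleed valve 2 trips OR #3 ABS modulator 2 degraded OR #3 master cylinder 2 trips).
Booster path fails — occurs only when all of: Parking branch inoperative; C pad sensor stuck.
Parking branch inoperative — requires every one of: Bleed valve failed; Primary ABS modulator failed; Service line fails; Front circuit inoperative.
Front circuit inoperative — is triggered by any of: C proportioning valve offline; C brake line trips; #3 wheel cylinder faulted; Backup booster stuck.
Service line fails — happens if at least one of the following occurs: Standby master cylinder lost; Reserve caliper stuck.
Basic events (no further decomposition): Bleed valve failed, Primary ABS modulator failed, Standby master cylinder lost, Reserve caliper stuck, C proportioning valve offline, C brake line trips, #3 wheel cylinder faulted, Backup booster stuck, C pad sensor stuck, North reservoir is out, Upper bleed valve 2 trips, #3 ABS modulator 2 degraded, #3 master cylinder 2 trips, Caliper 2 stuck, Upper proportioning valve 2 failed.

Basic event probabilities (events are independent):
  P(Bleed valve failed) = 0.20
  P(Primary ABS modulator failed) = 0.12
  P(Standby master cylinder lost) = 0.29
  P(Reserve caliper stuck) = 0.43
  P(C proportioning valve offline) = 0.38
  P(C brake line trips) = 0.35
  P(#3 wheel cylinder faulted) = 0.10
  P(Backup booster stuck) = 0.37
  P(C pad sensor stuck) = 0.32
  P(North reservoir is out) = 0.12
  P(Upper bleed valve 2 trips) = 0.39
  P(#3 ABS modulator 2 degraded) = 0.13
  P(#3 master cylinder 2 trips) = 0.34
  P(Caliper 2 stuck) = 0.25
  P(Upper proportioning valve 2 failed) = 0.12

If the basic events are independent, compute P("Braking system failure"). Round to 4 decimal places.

P(Service line fails) [OR] = 1 − (1−0.29) × (1−0.43) = 0.595300
P(Front circuit inoperative) [OR] = 1 − (1−0.38) × (1−0.35) × (1−0.10) × (1−0.37) = 0.771499
P(Parking branch inoperative) [AND] = 0.20 × 0.12 × 0.595300 × 0.771499 = 0.011023
P(Booster path fails) [AND] = 0.011023 × 0.32 = 0.003527
P(Rear circuit down) [OR] = 1 − (1−0.39) × (1−0.13) × (1−0.34) = 0.649738
P(ABS chain fails) [AND] = 0.649738 × 0.25 × 0.12 = 0.019492
P(Service line 2 unavailable) [AND] = 0.12 × 0.019492 = 0.002339
P(Braking system failure) [OR] = 1 − (1−0.003527) × (1−0.002339) = 0.005858
Rounded to 4 decimal places: P(Braking system failure) ≈ 0.0059.

0.0059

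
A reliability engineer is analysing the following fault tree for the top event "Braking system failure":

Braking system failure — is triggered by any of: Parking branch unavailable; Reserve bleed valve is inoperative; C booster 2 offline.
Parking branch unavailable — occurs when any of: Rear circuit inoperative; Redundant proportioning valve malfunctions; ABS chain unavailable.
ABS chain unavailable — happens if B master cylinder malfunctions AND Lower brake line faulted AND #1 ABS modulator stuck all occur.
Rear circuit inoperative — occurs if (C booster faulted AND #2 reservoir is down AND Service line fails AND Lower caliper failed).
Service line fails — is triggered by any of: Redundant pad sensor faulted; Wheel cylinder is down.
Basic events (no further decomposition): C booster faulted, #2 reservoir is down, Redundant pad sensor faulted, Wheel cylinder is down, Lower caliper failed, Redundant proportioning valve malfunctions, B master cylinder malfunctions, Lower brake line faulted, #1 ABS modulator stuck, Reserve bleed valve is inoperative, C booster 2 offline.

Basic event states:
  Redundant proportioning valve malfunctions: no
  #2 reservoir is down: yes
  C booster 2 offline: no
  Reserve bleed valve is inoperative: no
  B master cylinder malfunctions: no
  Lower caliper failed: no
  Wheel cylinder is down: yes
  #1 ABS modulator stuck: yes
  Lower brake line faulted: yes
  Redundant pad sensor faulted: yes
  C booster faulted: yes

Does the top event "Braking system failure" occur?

No

Service line fails [OR]: Redundant pad sensor faulted=occurs, Wheel cylinder is down=occurs → at least one input occurs → occurs.
Rear circuit inoperative [AND]: C booster faulted=occurs, #2 reservoir is down=occurs, Service line fails=occurs, Lower caliper failed=not → not all inputs occur → does not occur.
ABS chain unavailable [AND]: B master cylinder malfunctions=not, Lower brake line faulted=occurs, #1 ABS modulator stuck=occurs → not all inputs occur → does not occur.
Parking branch unavailable [OR]: Rear circuit inoperative=not, Redundant proportioning valve malfunctions=not, ABS chain unavailable=not → no input occurs → does not occur.
Braking system failure [OR]: Parking branch unavailable=not, Reserve bleed valve is inoperative=not, C booster 2 offline=not → no input occurs → does not occur.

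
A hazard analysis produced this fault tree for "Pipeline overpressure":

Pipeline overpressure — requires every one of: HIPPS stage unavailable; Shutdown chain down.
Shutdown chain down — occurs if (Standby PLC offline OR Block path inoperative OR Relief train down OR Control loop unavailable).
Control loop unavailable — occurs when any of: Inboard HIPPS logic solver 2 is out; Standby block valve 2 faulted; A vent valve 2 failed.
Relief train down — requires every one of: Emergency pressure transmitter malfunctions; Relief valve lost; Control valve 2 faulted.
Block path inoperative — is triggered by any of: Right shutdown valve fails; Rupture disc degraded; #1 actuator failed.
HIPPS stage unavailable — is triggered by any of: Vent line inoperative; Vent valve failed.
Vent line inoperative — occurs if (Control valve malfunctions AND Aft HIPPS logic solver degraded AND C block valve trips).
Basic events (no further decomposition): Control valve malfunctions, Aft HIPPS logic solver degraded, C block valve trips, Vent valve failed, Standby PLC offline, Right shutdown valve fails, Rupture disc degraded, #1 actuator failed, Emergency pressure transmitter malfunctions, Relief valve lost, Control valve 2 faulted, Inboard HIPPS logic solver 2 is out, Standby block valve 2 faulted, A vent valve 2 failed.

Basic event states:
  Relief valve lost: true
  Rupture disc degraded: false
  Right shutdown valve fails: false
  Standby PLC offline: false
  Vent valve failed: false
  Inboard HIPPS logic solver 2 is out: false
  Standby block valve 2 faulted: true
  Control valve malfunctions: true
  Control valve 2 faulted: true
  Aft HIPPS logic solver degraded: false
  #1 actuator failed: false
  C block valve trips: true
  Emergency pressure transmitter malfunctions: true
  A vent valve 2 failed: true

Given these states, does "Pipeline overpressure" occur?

No

Vent line inoperative [AND]: Control valve malfunctions=occurs, Aft HIPPS logic solver degraded=not, C block valve trips=occurs → not all inputs occur → does not occur.
HIPPS stage unavailable [OR]: Vent line inoperative=not, Vent valve failed=not → no input occurs → does not occur.
Block path inoperative [OR]: Right shutdown valve fails=not, Rupture disc degraded=not, #1 actuator failed=not → no input occurs → does not occur.
Relief train down [AND]: Emergency pressure transmitter malfunctions=occurs, Relief valve lost=occurs, Control valve 2 faulted=occurs → all inputs occur → occurs.
Control loop unavailable [OR]: Inboard HIPPS logic solver 2 is out=not, Standby block valve 2 faulted=occurs, A vent valve 2 failed=occurs → at least one input occurs → occurs.
Shutdown chain down [OR]: Standby PLC offline=not, Block path inoperative=not, Relief train down=occurs, Control loop unavailable=occurs → at least one input occurs → occurs.
Pipeline overpressure [AND]: HIPPS stage unavailable=not, Shutdown chain down=occurs → not all inputs occur → does not occur.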